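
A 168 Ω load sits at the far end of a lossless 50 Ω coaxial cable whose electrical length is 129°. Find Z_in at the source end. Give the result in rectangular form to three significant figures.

Z_in ≈ 23.3 + j34.9 Ω

tan(βl) = tan(129°) = -1.23
Z_in = Z_0·(Z_L + jZ_0·tanβl)/(Z_0 + jZ_L·tanβl)
     = 50·(168 − j61.7)/(50 − j207)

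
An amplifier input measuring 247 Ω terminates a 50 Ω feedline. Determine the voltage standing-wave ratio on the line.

VSWR ≈ 4.94

For a purely resistive load, VSWR = R_L/Z_0 or Z_0/R_L (whichever > 1) = 247/50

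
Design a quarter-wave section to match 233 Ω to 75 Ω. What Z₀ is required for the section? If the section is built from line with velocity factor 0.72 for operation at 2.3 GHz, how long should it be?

Z_qwt ≈ 132 Ω; length ≈ 2.35 cm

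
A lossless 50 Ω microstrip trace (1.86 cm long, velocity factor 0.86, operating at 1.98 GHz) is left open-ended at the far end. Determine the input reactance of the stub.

λ = v/f = 0.86·c / 1.98 GHz = 0.13 m
βl = 2π·l/λ = 2π × 0.143 = 51.4°
tan(βl) = 1.25
For an open-ended stub, Z_in = −jZ_0·cot(βl) = −jZ_0/tan(βl)

X_in ≈ -39.9 Ω (capacitive)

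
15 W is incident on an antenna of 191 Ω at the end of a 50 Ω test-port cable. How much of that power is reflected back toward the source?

Γ = (191 − 50)/(191 + 50) = 0.585
|Γ|² = 0.342
P_refl = |Γ|²·P_inc = 5.13 W, P_del = (1 − |Γ|²)·P_inc = 9.87 W

P_reflected ≈ 5.13 W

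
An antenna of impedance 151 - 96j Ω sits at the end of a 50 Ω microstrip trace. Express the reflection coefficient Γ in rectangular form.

Γ ≈ 0.595 − j0.193

Γ = (Z_L − Z_0)/(Z_L + Z_0) = (101 − j96)/(201 − j96)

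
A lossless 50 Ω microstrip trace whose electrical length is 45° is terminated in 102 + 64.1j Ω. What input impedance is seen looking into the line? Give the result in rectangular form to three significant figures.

tan(βl) = tan(45°) = 1
Z_in = Z_0·(Z_L + jZ_0·tanβl)/(Z_0 + jZ_L·tanβl)
     = 50·(102 + j114)/(-14.1 + j102)

Z_in ≈ 48.1 − j56.6 Ω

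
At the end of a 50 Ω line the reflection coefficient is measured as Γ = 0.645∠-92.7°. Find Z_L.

Z_L ≈ 19.8 − j43.6 Ω

Z_L = Z_0·(1 + Γ)/(1 − Γ) = 50·(0.97 − j0.644)/(1.03 + j0.644)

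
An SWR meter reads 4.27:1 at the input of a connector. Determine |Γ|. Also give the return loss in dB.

|Γ| = (S − 1)/(S + 1) = (4.27 − 1)/(4.27 + 1) = 3.27/5.27
RL = −20·log₁₀|Γ| = −20·log₁₀(0.62)

|Γ| ≈ 0.62; return loss ≈ 4.15 dB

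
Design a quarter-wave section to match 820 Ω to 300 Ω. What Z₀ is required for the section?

Z_qwt = √(Z_0·R_L) = √(300 × 820) = √246000

Z_qwt ≈ 496 Ω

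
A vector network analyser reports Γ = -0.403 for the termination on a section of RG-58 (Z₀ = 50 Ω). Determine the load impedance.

Z_L = Z_0·(1 + Γ)/(1 − Γ) = 50·(0.597)/(1.4)

Z_L ≈ 21.3 Ω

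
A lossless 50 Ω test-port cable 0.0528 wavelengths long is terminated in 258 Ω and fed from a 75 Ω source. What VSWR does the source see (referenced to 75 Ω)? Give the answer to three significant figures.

VSWR ≈ 3.91

βl = 2π × 0.0528 = 19°
tan(βl) = 0.344
Z_in = Z_0·(Z_L + jZ_0·tanβl)/(Z_0 + jZ_L·tanβl) = 69.4 − j106 Ω
Γ_s = (Z_in − Z_s)/(Z_in + Z_s) = (-5.61 − j106)/(144 − j106), |Γ_s| = 0.593
VSWR = (1 + |Γ_s|)/(1 − |Γ_s|)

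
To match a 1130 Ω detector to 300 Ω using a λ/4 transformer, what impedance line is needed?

Z_qwt ≈ 582 Ω

Z_qwt = √(Z_0·R_L) = √(300 × 1130) = √339000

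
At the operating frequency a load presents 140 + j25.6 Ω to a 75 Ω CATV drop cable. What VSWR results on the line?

VSWR ≈ 1.95

Γ = (Z_L − Z_0)/(Z_L + Z_0) = (65 + j25.6)/(215 + j25.6)
|Γ| = 69.9/217 = 0.323
VSWR = (1 + |Γ|)/(1 − |Γ|) = 1.32/0.677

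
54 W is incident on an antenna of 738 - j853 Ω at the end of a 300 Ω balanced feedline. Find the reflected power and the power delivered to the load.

P_reflected ≈ 27.5 W; P_delivered ≈ 26.5 W

|Γ| = |(438 − j853)/(1038 − j853)| = 0.714
|Γ|² = 0.509
P_refl = |Γ|²·P_inc = 27.5 W, P_del = (1 − |Γ|²)·P_inc = 26.5 W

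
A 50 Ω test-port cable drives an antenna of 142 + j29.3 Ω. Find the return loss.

RL ≈ 6.07 dB

Γ = (92 + j29.3)/(192 + j29.3), |Γ| = 0.497
RL = −20·log₁₀|Γ| = −20·log₁₀(0.497)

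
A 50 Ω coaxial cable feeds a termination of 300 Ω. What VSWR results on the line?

Γ = (300 − 50)/(300 + 50) = 0.714
VSWR = (1 + 0.714)/(1 − 0.714)

VSWR ≈ 6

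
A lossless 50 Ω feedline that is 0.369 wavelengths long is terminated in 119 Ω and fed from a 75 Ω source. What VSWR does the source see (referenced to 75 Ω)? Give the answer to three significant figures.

VSWR ≈ 2.73

βl = 2π × 0.369 = 133°
tan(βl) = -1.08
Z_in = Z_0·(Z_L + jZ_0·tanβl)/(Z_0 + jZ_L·tanβl) = 33.9 + j33.1 Ω
Γ_s = (Z_in − Z_s)/(Z_in + Z_s) = (-41.1 + j33.1)/(109 + j33.1), |Γ_s| = 0.464
VSWR = (1 + |Γ_s|)/(1 − |Γ_s|)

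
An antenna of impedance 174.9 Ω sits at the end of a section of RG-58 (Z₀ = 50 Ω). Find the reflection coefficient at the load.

Γ = 0.555

Γ = (Z_L − Z_0)/(Z_L + Z_0) = (174.9 − 50)/(174.9 + 50) = 124.9/224.9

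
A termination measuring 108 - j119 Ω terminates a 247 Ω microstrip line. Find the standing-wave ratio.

Γ = (Z_L − Z_0)/(Z_L + Z_0) = (-139 − j119)/(355 − j119)
|Γ| = 183/374 = 0.489
VSWR = (1 + |Γ|)/(1 − |Γ|) = 1.49/0.511

VSWR ≈ 2.91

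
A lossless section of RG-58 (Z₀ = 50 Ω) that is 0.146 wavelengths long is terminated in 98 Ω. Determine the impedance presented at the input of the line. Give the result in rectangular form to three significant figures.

Z_in ≈ 35.1 − j24.6 Ω

βl = 2π × 0.146 = 52.6°
tan(βl) = tan(52.6°) = 1.31
Z_in = Z_0·(Z_L + jZ_0·tanβl)/(Z_0 + jZ_L·tanβl)
     = 50·(98 + j65.3)/(50 + j128)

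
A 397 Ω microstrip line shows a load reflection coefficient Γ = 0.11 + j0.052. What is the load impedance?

Z_L ≈ 492 + j51.9 Ω

Z_L = Z_0·(1 + Γ)/(1 − Γ) = 397·(1.11 + j0.052)/(0.89 − j0.052)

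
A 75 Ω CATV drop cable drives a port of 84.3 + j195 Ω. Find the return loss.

RL ≈ 2.21 dB

Γ = (9.3 + j195)/(159.3 + j195), |Γ| = 0.775
RL = −20·log₁₀|Γ| = −20·log₁₀(0.775)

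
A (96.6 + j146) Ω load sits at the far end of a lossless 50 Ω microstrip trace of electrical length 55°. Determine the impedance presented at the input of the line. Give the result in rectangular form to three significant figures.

Z_in ≈ 16.6 − j54.1 Ω

tan(βl) = tan(55°) = 1.43
Z_in = Z_0·(Z_L + jZ_0·tanβl)/(Z_0 + jZ_L·tanβl)
     = 50·(96.6 + j217)/(-159 + j138)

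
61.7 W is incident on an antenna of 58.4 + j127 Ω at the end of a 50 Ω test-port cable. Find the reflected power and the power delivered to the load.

|Γ| = |(8.4 + j127)/(108.4 + j127)| = 0.762
|Γ|² = 0.581
P_refl = |Γ|²·P_inc = 35.9 W, P_del = (1 − |Γ|²)·P_inc = 25.8 W

P_reflected ≈ 35.9 W; P_delivered ≈ 25.8 W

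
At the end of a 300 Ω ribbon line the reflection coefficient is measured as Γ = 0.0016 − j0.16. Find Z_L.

Z_L ≈ 286 − j93.9 Ω

Z_L = Z_0·(1 + Γ)/(1 − Γ) = 300·(1 − j0.16)/(0.998 + j0.16)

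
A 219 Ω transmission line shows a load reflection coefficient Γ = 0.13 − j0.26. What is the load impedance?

Z_L = Z_0·(1 + Γ)/(1 − Γ) = 219·(1.13 − j0.26)/(0.87 + j0.26)

Z_L ≈ 243 − j138 Ω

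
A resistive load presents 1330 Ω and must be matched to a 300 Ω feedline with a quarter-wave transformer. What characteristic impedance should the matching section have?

Z_qwt = √(Z_0·R_L) = √(300 × 1330) = √399000

Z_qwt ≈ 632 Ω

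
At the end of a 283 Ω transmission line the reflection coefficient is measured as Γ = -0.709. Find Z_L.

Z_L = Z_0·(1 + Γ)/(1 − Γ) = 283·(0.291)/(1.71)

Z_L ≈ 48.2 Ω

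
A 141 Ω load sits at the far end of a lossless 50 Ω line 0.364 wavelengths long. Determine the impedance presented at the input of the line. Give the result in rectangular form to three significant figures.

βl = 2π × 0.364 = 131°
tan(βl) = tan(131°) = -1.15
Z_in = Z_0·(Z_L + jZ_0·tanβl)/(Z_0 + jZ_L·tanβl)
     = 50·(141 − j57.4)/(50 − j162)

Z_in ≈ 28.5 + j34.7 Ω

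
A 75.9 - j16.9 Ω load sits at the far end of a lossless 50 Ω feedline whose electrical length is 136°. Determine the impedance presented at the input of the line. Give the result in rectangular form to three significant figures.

Z_in ≈ 56.4 + j25.9 Ω

tan(βl) = tan(136°) = -0.966
Z_in = Z_0·(Z_L + jZ_0·tanβl)/(Z_0 + jZ_L·tanβl)
     = 50·(75.9 − j65.2)/(33.7 − j73.3)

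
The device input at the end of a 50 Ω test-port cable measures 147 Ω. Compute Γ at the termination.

Γ = 0.492

Γ = (Z_L − Z_0)/(Z_L + Z_0) = (147 − 50)/(147 + 50) = 97/197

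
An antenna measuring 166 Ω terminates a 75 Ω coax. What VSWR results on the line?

VSWR ≈ 2.21

Γ = (166 − 75)/(166 + 75) = 0.378
VSWR = (1 + 0.378)/(1 − 0.378)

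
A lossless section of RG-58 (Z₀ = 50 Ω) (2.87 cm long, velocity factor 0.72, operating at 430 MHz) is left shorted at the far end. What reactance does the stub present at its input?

X_in ≈ 18.8 Ω (inductive)

λ = v/f = 0.72·c / 430 MHz = 0.502 m
βl = 2π·l/λ = 2π × 0.0571 = 20.6°
tan(βl) = 0.375
For a shorted stub, Z_in = jZ_0·tan(βl)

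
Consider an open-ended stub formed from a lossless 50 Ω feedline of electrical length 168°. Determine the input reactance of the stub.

X_in ≈ 235 Ω (inductive)

tan(βl) = -0.213
For an open-ended stub, Z_in = −jZ_0·cot(βl) = −jZ_0/tan(βl)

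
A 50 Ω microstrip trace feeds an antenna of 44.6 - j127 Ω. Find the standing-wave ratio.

Γ = (Z_L − Z_0)/(Z_L + Z_0) = (-5.4 − j127)/(94.6 − j127)
|Γ| = 127/158 = 0.803
VSWR = (1 + |Γ|)/(1 − |Γ|) = 1.8/0.197

VSWR ≈ 9.14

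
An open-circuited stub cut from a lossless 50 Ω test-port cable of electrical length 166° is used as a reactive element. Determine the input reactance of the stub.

X_in ≈ 201 Ω (inductive)

tan(βl) = -0.249
For an open-circuited stub, Z_in = −jZ_0·cot(βl) = −jZ_0/tan(βl)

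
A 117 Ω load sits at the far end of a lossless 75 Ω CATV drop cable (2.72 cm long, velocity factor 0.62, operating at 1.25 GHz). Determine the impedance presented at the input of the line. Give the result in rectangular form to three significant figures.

Z_in ≈ 53.4 − j18.3 Ω

λ = v/f = 0.62·c / 1.25 GHz = 0.149 m
βl = 2π·l/λ = 2π × 0.183 = 65.8°
tan(βl) = tan(65.8°) = 2.23
Z_in = Z_0·(Z_L + jZ_0·tanβl)/(Z_0 + jZ_L·tanβl)
     = 75·(117 + j167)/(75 + j260)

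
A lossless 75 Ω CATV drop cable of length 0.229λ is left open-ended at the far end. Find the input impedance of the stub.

βl = 2π × 0.229 = 82.4°
tan(βl) = 7.53
For an open-ended stub, Z_in = −jZ_0·cot(βl) = −jZ_0/tan(βl)

Z_in ≈ −j9.95 Ω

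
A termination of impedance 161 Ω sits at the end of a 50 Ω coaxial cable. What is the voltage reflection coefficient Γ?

Γ = 0.526

Γ = (Z_L − Z_0)/(Z_L + Z_0) = (161 − 50)/(161 + 50) = 111/211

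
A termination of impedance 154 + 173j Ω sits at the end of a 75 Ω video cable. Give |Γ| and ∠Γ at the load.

Γ ≈ 0.663 ∠ 28.4°

Γ = (Z_L − Z_0)/(Z_L + Z_0) = (79 + j173)/(229 + j173)
|Γ| = 190/287 = 0.663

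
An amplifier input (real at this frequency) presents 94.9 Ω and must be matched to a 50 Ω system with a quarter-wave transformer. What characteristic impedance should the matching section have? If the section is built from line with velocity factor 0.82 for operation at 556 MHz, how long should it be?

Z_qwt ≈ 68.9 Ω; length ≈ 11.1 cm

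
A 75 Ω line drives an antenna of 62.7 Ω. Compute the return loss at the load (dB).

RL ≈ 21 dB

Γ = (62.7 − 75)/(62.7 + 75) = -0.0893
RL = −20·log₁₀|Γ| = −20·log₁₀(0.0893)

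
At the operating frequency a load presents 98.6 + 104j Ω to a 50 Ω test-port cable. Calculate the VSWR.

VSWR ≈ 4.45

Γ = (Z_L − Z_0)/(Z_L + Z_0) = (48.6 + j104)/(148.6 + j104)
|Γ| = 115/181 = 0.633
VSWR = (1 + |Γ|)/(1 − |Γ|) = 1.63/0.367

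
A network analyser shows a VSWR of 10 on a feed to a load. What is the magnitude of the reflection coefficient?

|Γ| ≈ 0.818

|Γ| = (S − 1)/(S + 1) = (10 − 1)/(10 + 1) = 9/11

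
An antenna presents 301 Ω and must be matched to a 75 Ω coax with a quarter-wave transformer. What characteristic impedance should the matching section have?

Z_qwt ≈ 150 Ω

Z_qwt = √(Z_0·R_L) = √(75 × 301) = √22580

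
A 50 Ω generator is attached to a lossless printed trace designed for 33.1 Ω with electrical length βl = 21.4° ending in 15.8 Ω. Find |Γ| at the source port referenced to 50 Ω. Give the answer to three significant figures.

tan(βl) = 0.392
Z_in = Z_0·(Z_L + jZ_0·tanβl)/(Z_0 + jZ_L·tanβl) = 17.6 + j9.68 Ω
Γ_s = (Z_in − Z_s)/(Z_in + Z_s) = (-32.4 + j9.68)/(67.6 + j9.68), |Γ_s| = 0.495

|Γ| ≈ 0.495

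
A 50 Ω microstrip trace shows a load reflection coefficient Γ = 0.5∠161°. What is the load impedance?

Z_L = Z_0·(1 + Γ)/(1 − Γ) = 50·(0.527 + j0.163)/(1.47 − j0.163)

Z_L ≈ 17.1 + j7.41 Ω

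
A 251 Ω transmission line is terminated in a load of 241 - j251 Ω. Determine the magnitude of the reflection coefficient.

Γ = (Z_L − Z_0)/(Z_L + Z_0) = (-10 − j251)/(492 − j251)
|Γ| = 251/552

|Γ| ≈ 0.455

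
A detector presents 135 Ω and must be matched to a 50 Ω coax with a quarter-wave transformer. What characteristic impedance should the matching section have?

Z_qwt = √(Z_0·R_L) = √(50 × 135) = √6750

Z_qwt ≈ 82.2 Ω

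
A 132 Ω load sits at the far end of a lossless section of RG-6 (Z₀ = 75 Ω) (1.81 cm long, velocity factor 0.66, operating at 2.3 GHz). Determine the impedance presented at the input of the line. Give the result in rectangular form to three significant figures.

Z_in ≈ 44.5 − j12.7 Ω

λ = v/f = 0.66·c / 2.3 GHz = 0.0861 m
βl = 2π·l/λ = 2π × 0.21 = 75.7°
tan(βl) = tan(75.7°) = 3.92
Z_in = Z_0·(Z_L + jZ_0·tanβl)/(Z_0 + jZ_L·tanβl)
     = 75·(132 + j294)/(75 + j518)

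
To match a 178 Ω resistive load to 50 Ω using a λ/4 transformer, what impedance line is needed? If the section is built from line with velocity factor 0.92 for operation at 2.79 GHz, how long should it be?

Z_qwt ≈ 94.3 Ω; length ≈ 2.47 cm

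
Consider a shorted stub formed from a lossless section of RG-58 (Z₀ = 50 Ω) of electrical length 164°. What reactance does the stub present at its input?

tan(βl) = -0.287
For a shorted stub, Z_in = jZ_0·tan(βl)

X_in ≈ -14.3 Ω (capacitive)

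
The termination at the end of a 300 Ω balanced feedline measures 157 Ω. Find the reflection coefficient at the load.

Γ = (Z_L − Z_0)/(Z_L + Z_0) = (157 − 300)/(157 + 300) = -143/457

Γ = -0.313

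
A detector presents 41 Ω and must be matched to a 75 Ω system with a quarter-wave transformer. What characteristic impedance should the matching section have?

Z_qwt ≈ 55.5 Ω

Z_qwt = √(Z_0·R_L) = √(75 × 41) = √3075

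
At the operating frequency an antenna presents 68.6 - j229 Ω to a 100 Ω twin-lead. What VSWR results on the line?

VSWR ≈ 9.68

Γ = (Z_L − Z_0)/(Z_L + Z_0) = (-31.4 − j229)/(168.6 − j229)
|Γ| = 231/284 = 0.813
VSWR = (1 + |Γ|)/(1 − |Γ|) = 1.81/0.187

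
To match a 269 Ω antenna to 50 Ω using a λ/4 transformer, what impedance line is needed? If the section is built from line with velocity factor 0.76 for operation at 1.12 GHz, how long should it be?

Z_qwt ≈ 116 Ω; length ≈ 5.09 cm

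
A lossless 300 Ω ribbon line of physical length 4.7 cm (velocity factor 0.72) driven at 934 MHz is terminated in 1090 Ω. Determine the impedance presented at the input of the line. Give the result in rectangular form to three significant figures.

Z_in ≈ 89.5 − j83.3 Ω

λ = v/f = 0.72·c / 934 MHz = 0.231 m
βl = 2π·l/λ = 2π × 0.203 = 73.2°
tan(βl) = tan(73.2°) = 3.3
Z_in = Z_0·(Z_L + jZ_0·tanβl)/(Z_0 + jZ_L·tanβl)
     = 300·(1090 + j991)/(300 + j3600)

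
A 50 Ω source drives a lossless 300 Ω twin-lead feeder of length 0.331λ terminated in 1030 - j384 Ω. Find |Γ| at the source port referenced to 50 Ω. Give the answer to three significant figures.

βl = 2π × 0.331 = 119°
tan(βl) = -1.79
Z_in = Z_0·(Z_L + jZ_0·tanβl)/(Z_0 + jZ_L·tanβl) = 110 + j190 Ω
Γ_s = (Z_in − Z_s)/(Z_in + Z_s) = (59.7 + j190)/(160 + j190), |Γ_s| = 0.803

|Γ| ≈ 0.803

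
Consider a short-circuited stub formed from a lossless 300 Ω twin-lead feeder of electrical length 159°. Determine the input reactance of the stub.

tan(βl) = -0.384
For a short-circuited stub, Z_in = jZ_0·tan(βl)

X_in ≈ -115 Ω (capacitive)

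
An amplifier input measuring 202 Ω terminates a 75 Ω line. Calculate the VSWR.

For a purely resistive load, VSWR = R_L/Z_0 or Z_0/R_L (whichever > 1) = 202/75

VSWR ≈ 2.69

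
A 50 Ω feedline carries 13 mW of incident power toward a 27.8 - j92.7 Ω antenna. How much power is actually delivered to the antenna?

P_delivered ≈ 4.94 mW

|Γ| = |(-22.2 − j92.7)/(77.8 − j92.7)| = 0.788
|Γ|² = 0.62
P_refl = |Γ|²·P_inc = 8.06 mW, P_del = (1 − |Γ|²)·P_inc = 4.94 mW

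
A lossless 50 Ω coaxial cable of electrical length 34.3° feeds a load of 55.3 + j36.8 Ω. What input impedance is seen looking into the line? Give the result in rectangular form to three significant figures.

Z_in ≈ 99.2 − j7.85 Ω

tan(βl) = tan(34.3°) = 0.682
Z_in = Z_0·(Z_L + jZ_0·tanβl)/(Z_0 + jZ_L·tanβl)
     = 50·(55.3 + j70.9)/(24.9 + j37.7)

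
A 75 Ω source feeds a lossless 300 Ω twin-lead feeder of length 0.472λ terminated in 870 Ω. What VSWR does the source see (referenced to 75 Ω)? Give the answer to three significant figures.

βl = 2π × 0.472 = 170°
tan(βl) = -0.178
Z_in = Z_0·(Z_L + jZ_0·tanβl)/(Z_0 + jZ_L·tanβl) = 709 + j312 Ω
Γ_s = (Z_in − Z_s)/(Z_in + Z_s) = (634 + j312)/(784 + j312), |Γ_s| = 0.837
VSWR = (1 + |Γ_s|)/(1 − |Γ_s|)

VSWR ≈ 11.3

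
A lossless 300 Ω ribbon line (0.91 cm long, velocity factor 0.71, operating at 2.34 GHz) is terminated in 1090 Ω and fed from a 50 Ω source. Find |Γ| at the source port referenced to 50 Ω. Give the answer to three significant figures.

|Γ| ≈ 0.875

λ = v/f = 0.71·c / 2.34 GHz = 0.091 m
βl = 2π·l/λ = 2π × 0.1 = 36°
tan(βl) = 0.726
Z_in = Z_0·(Z_L + jZ_0·tanβl)/(Z_0 + jZ_L·tanβl) = 209 − j334 Ω
Γ_s = (Z_in − Z_s)/(Z_in + Z_s) = (159 − j334)/(259 − j334), |Γ_s| = 0.875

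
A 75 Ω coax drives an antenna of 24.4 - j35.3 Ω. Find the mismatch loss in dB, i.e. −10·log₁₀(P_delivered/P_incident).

Γ = (-50.6 − j35.3)/(99.4 − j35.3), |Γ| = 0.585
|Γ|² = 0.342, so P_del/P_inc = 1 − |Γ|² = 0.658
ML = −10·log₁₀(1 − |Γ|²)

mismatch loss ≈ 1.82 dB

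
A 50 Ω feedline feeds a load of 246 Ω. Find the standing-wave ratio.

VSWR ≈ 4.92

For a purely resistive load, VSWR = R_L/Z_0 or Z_0/R_L (whichever > 1) = 246/50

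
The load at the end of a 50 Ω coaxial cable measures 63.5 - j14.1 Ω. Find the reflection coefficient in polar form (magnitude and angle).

Γ = (Z_L − Z_0)/(Z_L + Z_0) = (13.5 − j14.1)/(113.5 − j14.1)
|Γ| = 19.5/114 = 0.171

Γ ≈ 0.171 ∠ -39.2°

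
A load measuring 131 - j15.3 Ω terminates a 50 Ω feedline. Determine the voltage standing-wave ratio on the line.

Γ = (Z_L − Z_0)/(Z_L + Z_0) = (81 − j15.3)/(181 − j15.3)
|Γ| = 82.4/182 = 0.454
VSWR = (1 + |Γ|)/(1 − |Γ|) = 1.45/0.546

VSWR ≈ 2.66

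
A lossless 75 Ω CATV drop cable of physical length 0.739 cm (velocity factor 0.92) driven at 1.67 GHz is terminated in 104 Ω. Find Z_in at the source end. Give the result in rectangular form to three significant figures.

λ = v/f = 0.92·c / 1.67 GHz = 0.165 m
βl = 2π·l/λ = 2π × 0.0447 = 16.1°
tan(βl) = tan(16.1°) = 0.289
Z_in = Z_0·(Z_L + jZ_0·tanβl)/(Z_0 + jZ_L·tanβl)
     = 75·(104 + j21.6)/(75 + j30)

Z_in ≈ 97.1 − j17.2 Ω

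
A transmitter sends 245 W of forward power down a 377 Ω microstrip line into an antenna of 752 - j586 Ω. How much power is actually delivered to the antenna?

P_delivered ≈ 172 W

|Γ| = |(375 − j586)/(1129 − j586)| = 0.547
|Γ|² = 0.299
P_refl = |Γ|²·P_inc = 73.3 W, P_del = (1 − |Γ|²)·P_inc = 172 W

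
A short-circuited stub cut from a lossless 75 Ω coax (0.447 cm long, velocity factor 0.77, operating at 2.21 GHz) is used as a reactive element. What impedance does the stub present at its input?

Z_in ≈ +j20.7 Ω

λ = v/f = 0.77·c / 2.21 GHz = 0.105 m
βl = 2π·l/λ = 2π × 0.0428 = 15.4°
tan(βl) = 0.275
For a short-circuited stub, Z_in = jZ_0·tan(βl)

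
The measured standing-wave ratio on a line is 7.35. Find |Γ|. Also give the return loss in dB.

|Γ| ≈ 0.76; return loss ≈ 2.38 dB

|Γ| = (S − 1)/(S + 1) = (7.35 − 1)/(7.35 + 1) = 6.35/8.35
RL = −20·log₁₀|Γ| = −20·log₁₀(0.76)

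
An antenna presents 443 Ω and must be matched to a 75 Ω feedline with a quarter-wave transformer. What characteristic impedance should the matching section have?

Z_qwt ≈ 182 Ω

Z_qwt = √(Z_0·R_L) = √(75 × 443) = √33220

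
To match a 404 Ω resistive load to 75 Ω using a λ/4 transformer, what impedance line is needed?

Z_qwt ≈ 174 Ω

Z_qwt = √(Z_0·R_L) = √(75 × 404) = √30300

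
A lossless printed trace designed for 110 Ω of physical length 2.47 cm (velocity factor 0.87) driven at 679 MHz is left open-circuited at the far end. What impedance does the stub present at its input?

Z_in ≈ −j257 Ω

λ = v/f = 0.87·c / 679 MHz = 0.384 m
βl = 2π·l/λ = 2π × 0.0643 = 23.1°
tan(βl) = 0.427
For an open-circuited stub, Z_in = −jZ_0·cot(βl) = −jZ_0/tan(βl)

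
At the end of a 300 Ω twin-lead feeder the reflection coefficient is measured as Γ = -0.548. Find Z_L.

Z_L = Z_0·(1 + Γ)/(1 − Γ) = 300·(0.452)/(1.55)

Z_L ≈ 87.6 Ω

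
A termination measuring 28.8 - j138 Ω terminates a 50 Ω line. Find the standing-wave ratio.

VSWR ≈ 15.5

Γ = (Z_L − Z_0)/(Z_L + Z_0) = (-21.2 − j138)/(78.8 − j138)
|Γ| = 140/159 = 0.879
VSWR = (1 + |Γ|)/(1 − |Γ|) = 1.88/0.121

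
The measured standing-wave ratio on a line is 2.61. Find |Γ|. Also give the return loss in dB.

|Γ| = (S − 1)/(S + 1) = (2.61 − 1)/(2.61 + 1) = 1.61/3.61
RL = −20·log₁₀|Γ| = −20·log₁₀(0.446)

|Γ| ≈ 0.446; return loss ≈ 7.01 dB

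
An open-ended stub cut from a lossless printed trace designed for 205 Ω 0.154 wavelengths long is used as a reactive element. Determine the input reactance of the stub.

X_in ≈ -141 Ω (capacitive)

βl = 2π × 0.154 = 55.4°
tan(βl) = 1.45
For an open-ended stub, Z_in = −jZ_0·cot(βl) = −jZ_0/tan(βl)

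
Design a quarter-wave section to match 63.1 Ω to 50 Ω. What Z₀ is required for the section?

Z_qwt ≈ 56.2 Ω

Z_qwt = √(Z_0·R_L) = √(50 × 63.1) = √3155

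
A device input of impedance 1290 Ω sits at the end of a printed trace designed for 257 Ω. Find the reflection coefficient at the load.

Γ = (Z_L − Z_0)/(Z_L + Z_0) = (1290 − 257)/(1290 + 257) = 1033/1547

Γ = 0.668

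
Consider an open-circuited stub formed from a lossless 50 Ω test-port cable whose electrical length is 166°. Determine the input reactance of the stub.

tan(βl) = -0.249
For an open-circuited stub, Z_in = −jZ_0·cot(βl) = −jZ_0/tan(βl)

X_in ≈ 201 Ω (inductive)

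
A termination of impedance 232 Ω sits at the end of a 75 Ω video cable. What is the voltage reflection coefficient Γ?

Γ = (Z_L − Z_0)/(Z_L + Z_0) = (232 − 75)/(232 + 75) = 157/307

Γ = 0.511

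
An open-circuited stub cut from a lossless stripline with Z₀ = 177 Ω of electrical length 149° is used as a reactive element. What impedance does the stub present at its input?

tan(βl) = -0.601
For an open-circuited stub, Z_in = −jZ_0·cot(βl) = −jZ_0/tan(βl)

Z_in ≈ +j295 Ω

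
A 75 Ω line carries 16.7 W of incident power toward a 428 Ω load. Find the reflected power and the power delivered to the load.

P_reflected ≈ 8.22 W; P_delivered ≈ 8.48 W

Γ = (428 − 75)/(428 + 75) = 0.702
|Γ|² = 0.493
P_refl = |Γ|²·P_inc = 8.22 W, P_del = (1 − |Γ|²)·P_inc = 8.48 W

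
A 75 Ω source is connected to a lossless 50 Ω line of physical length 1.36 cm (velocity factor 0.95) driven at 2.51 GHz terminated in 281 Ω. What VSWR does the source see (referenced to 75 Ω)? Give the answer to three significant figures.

VSWR ≈ 5.96

λ = v/f = 0.95·c / 2.51 GHz = 0.114 m
βl = 2π·l/λ = 2π × 0.12 = 43.1°
tan(βl) = 0.936
Z_in = Z_0·(Z_L + jZ_0·tanβl)/(Z_0 + jZ_L·tanβl) = 18.4 − j49.9 Ω
Γ_s = (Z_in − Z_s)/(Z_in + Z_s) = (-56.6 − j49.9)/(93.4 − j49.9), |Γ_s| = 0.713
VSWR = (1 + |Γ_s|)/(1 − |Γ_s|)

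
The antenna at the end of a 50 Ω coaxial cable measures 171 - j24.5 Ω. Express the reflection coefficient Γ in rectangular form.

Γ ≈ 0.553 − j0.0496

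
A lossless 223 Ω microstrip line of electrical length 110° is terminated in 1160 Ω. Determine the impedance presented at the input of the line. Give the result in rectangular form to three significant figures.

tan(βl) = tan(110°) = -2.75
Z_in = Z_0·(Z_L + jZ_0·tanβl)/(Z_0 + jZ_L·tanβl)
     = 223·(1160 − j613)/(223 − j3190)

Z_in ≈ 48.3 + j77.8 Ω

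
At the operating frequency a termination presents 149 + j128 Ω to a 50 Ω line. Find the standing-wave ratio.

VSWR ≈ 5.33

Γ = (Z_L − Z_0)/(Z_L + Z_0) = (99 + j128)/(199 + j128)
|Γ| = 162/237 = 0.684
VSWR = (1 + |Γ|)/(1 − |Γ|) = 1.68/0.316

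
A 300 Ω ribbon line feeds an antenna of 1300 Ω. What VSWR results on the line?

Γ = (1300 − 300)/(1300 + 300) = 0.625
VSWR = (1 + 0.625)/(1 − 0.625)

VSWR ≈ 4.33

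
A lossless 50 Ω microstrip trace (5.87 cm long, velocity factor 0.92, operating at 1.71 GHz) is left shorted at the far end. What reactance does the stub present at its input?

X_in ≈ -57.7 Ω (capacitive)

λ = v/f = 0.92·c / 1.71 GHz = 0.161 m
βl = 2π·l/λ = 2π × 0.364 = 131°
tan(βl) = -1.15
For a shorted stub, Z_in = jZ_0·tan(βl)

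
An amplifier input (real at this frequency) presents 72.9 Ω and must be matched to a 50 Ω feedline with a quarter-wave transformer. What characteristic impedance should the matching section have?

Z_qwt ≈ 60.4 Ω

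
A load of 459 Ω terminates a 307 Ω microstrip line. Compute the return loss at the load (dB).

RL ≈ 14 dB

Γ = (459 − 307)/(459 + 307) = 0.198
RL = −20·log₁₀|Γ| = −20·log₁₀(0.198)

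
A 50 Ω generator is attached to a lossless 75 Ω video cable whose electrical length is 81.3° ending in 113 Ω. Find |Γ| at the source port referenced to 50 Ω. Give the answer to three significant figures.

|Γ| ≈ 0.0633

tan(βl) = 6.54
Z_in = Z_0·(Z_L + jZ_0·tanβl)/(Z_0 + jZ_L·tanβl) = 50.4 − j6.36 Ω
Γ_s = (Z_in − Z_s)/(Z_in + Z_s) = (0.424 − j6.36)/(100 − j6.36), |Γ_s| = 0.0633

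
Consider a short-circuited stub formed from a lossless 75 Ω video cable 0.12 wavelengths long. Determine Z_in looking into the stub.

Z_in ≈ +j70.4 Ω

βl = 2π × 0.12 = 43.2°
tan(βl) = 0.939
For a short-circuited stub, Z_in = jZ_0·tan(βl)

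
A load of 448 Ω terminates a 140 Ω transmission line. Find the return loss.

Γ = (448 − 140)/(448 + 140) = 0.524
RL = −20·log₁₀|Γ| = −20·log₁₀(0.524)

RL ≈ 5.62 dB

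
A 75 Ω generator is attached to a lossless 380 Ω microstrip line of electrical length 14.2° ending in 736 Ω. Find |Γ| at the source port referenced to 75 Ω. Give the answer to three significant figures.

tan(βl) = 0.253
Z_in = Z_0·(Z_L + jZ_0·tanβl)/(Z_0 + jZ_L·tanβl) = 631 − j213 Ω
Γ_s = (Z_in − Z_s)/(Z_in + Z_s) = (556 − j213)/(706 − j213), |Γ_s| = 0.808

|Γ| ≈ 0.808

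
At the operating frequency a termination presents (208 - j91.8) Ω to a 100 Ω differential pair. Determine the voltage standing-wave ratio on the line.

VSWR ≈ 2.58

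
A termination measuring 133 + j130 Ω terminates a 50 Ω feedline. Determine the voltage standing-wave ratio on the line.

VSWR ≈ 5.39

Γ = (Z_L − Z_0)/(Z_L + Z_0) = (83 + j130)/(183 + j130)
|Γ| = 154/224 = 0.687
VSWR = (1 + |Γ|)/(1 − |Γ|) = 1.69/0.313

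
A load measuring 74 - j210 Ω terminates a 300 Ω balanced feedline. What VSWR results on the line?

VSWR ≈ 6.12

Γ = (Z_L − Z_0)/(Z_L + Z_0) = (-226 − j210)/(374 − j210)
|Γ| = 309/429 = 0.719
VSWR = (1 + |Γ|)/(1 − |Γ|) = 1.72/0.281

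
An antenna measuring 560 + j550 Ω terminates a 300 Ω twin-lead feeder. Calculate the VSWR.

VSWR ≈ 3.95

Γ = (Z_L − Z_0)/(Z_L + Z_0) = (260 + j550)/(860 + j550)
|Γ| = 608/1020 = 0.596
VSWR = (1 + |Γ|)/(1 − |Γ|) = 1.6/0.404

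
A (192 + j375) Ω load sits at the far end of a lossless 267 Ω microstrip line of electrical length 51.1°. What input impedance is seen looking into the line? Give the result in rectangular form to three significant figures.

tan(βl) = tan(51.1°) = 1.24
Z_in = Z_0·(Z_L + jZ_0·tanβl)/(Z_0 + jZ_L·tanβl)
     = 267·(192 + j706)/(-198 + j238)

Z_in ≈ 363 − j517 Ω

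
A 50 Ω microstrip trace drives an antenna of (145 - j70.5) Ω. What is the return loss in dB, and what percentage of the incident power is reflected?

RL ≈ 4.87 dB; 32.6% of incident power reflected

Γ = (95 − j70.5)/(195 − j70.5), |Γ| = 0.571
RL = −20·log₁₀(0.571) = 4.87 dB
P_refl/P_inc = |Γ|² = 0.326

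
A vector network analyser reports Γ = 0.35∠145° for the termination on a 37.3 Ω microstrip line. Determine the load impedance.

Z_L = Z_0·(1 + Γ)/(1 − Γ) = 37.3·(0.713 + j0.201)/(1.29 − j0.201)

Z_L ≈ 19.3 + j8.83 Ω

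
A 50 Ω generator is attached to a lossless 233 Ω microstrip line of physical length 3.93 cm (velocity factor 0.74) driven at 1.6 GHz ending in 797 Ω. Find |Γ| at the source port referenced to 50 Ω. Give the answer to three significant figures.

|Γ| ≈ 0.385

λ = v/f = 0.74·c / 1.6 GHz = 0.139 m
βl = 2π·l/λ = 2π × 0.283 = 102°
tan(βl) = -4.72
Z_in = Z_0·(Z_L + jZ_0·tanβl)/(Z_0 + jZ_L·tanβl) = 70.9 + j45 Ω
Γ_s = (Z_in − Z_s)/(Z_in + Z_s) = (20.9 + j45)/(121 + j45), |Γ_s| = 0.385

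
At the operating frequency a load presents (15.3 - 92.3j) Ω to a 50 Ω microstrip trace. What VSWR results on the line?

VSWR ≈ 14.6

Γ = (Z_L − Z_0)/(Z_L + Z_0) = (-34.7 − j92.3)/(65.3 − j92.3)
|Γ| = 98.6/113 = 0.872
VSWR = (1 + |Γ|)/(1 − |Γ|) = 1.87/0.128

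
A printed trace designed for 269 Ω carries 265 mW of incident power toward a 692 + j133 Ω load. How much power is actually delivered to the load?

|Γ| = |(423 + j133)/(961 + j133)| = 0.457
|Γ|² = 0.209
P_refl = |Γ|²·P_inc = 55.4 mW, P_del = (1 − |Γ|²)·P_inc = 210 mW

P_delivered ≈ 210 mW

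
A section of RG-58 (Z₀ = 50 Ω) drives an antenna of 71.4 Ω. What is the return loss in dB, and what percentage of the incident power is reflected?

RL ≈ 15.1 dB; 3.11% of incident power reflected

Γ = (71.4 − 50)/(71.4 + 50) = 0.176
RL = −20·log₁₀(0.176) = 15.1 dB
P_refl/P_inc = |Γ|² = 0.0311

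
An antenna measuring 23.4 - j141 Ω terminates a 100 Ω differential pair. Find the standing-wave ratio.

VSWR ≈ 12.9

Γ = (Z_L − Z_0)/(Z_L + Z_0) = (-76.6 − j141)/(123.4 − j141)
|Γ| = 160/187 = 0.856
VSWR = (1 + |Γ|)/(1 − |Γ|) = 1.86/0.144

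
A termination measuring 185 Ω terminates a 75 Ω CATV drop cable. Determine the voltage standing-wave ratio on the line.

Γ = (185 − 75)/(185 + 75) = 0.423
VSWR = (1 + 0.423)/(1 − 0.423)

VSWR ≈ 2.47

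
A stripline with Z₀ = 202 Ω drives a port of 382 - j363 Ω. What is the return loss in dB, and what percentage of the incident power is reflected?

RL ≈ 4.59 dB; 34.7% of incident power reflected

Γ = (180 − j363)/(584 − j363), |Γ| = 0.589
RL = −20·log₁₀(0.589) = 4.59 dB
P_refl/P_inc = |Γ|² = 0.347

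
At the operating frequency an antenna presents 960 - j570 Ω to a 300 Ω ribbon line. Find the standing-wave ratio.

VSWR ≈ 4.41

Γ = (Z_L − Z_0)/(Z_L + Z_0) = (660 − j570)/(1260 − j570)
|Γ| = 872/1380 = 0.631
VSWR = (1 + |Γ|)/(1 − |Γ|) = 1.63/0.369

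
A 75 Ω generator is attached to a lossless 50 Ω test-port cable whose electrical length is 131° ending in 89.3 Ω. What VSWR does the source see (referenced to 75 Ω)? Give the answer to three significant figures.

tan(βl) = -1.15
Z_in = Z_0·(Z_L + jZ_0·tanβl)/(Z_0 + jZ_L·tanβl) = 39.7 + j24.1 Ω
Γ_s = (Z_in − Z_s)/(Z_in + Z_s) = (-35.3 + j24.1)/(115 + j24.1), |Γ_s| = 0.364
VSWR = (1 + |Γ_s|)/(1 − |Γ_s|)

VSWR ≈ 2.15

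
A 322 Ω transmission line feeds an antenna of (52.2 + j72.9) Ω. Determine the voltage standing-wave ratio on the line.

VSWR ≈ 6.49

Γ = (Z_L − Z_0)/(Z_L + Z_0) = (-269.8 + j72.9)/(374.2 + j72.9)
|Γ| = 279/381 = 0.733
VSWR = (1 + |Γ|)/(1 − |Γ|) = 1.73/0.267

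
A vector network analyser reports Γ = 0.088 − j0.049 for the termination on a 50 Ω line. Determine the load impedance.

Z_L ≈ 59.3 − j5.87 Ω

Z_L = Z_0·(1 + Γ)/(1 − Γ) = 50·(1.09 − j0.049)/(0.912 + j0.049)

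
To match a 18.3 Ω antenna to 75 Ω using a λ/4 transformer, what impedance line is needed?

Z_qwt = √(Z_0·R_L) = √(75 × 18.3) = √1372

Z_qwt ≈ 37 Ω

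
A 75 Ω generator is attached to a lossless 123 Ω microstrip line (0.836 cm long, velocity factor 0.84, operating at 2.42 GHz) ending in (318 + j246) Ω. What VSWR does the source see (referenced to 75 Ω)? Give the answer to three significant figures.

λ = v/f = 0.84·c / 2.42 GHz = 0.104 m
βl = 2π·l/λ = 2π × 0.0803 = 28.9°
tan(βl) = 0.552
Z_in = Z_0·(Z_L + jZ_0·tanβl)/(Z_0 + jZ_L·tanβl) = 203 − j238 Ω
Γ_s = (Z_in − Z_s)/(Z_in + Z_s) = (128 − j238)/(278 − j238), |Γ_s| = 0.738
VSWR = (1 + |Γ_s|)/(1 − |Γ_s|)

VSWR ≈ 6.64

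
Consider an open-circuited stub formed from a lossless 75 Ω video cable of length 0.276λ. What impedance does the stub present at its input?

Z_in ≈ +j12.4 Ω

βl = 2π × 0.276 = 99.4°
tan(βl) = -6.07
For an open-circuited stub, Z_in = −jZ_0·cot(βl) = −jZ_0/tan(βl)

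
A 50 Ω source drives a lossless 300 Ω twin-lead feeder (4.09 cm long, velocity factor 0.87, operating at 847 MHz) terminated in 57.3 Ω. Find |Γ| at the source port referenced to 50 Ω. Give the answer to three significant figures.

|Γ| ≈ 0.895

λ = v/f = 0.87·c / 847 MHz = 0.308 m
βl = 2π·l/λ = 2π × 0.133 = 47.8°
tan(βl) = 1.1
Z_in = Z_0·(Z_L + jZ_0·tanβl)/(Z_0 + jZ_L·tanβl) = 122 + j305 Ω
Γ_s = (Z_in − Z_s)/(Z_in + Z_s) = (71.5 + j305)/(172 + j305), |Γ_s| = 0.895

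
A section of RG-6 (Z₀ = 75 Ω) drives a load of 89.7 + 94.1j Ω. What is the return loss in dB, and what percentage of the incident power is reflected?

RL ≈ 5.98 dB; 25.2% of incident power reflected

Γ = (14.7 + j94.1)/(164.7 + j94.1), |Γ| = 0.502
RL = −20·log₁₀(0.502) = 5.98 dB
P_refl/P_inc = |Γ|² = 0.252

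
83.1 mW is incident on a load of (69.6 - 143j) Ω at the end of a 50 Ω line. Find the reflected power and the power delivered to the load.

P_reflected ≈ 49.8 mW; P_delivered ≈ 33.3 mW

|Γ| = |(19.6 − j143)/(119.6 − j143)| = 0.774
|Γ|² = 0.599
P_refl = |Γ|²·P_inc = 49.8 mW, P_del = (1 − |Γ|²)·P_inc = 33.3 mW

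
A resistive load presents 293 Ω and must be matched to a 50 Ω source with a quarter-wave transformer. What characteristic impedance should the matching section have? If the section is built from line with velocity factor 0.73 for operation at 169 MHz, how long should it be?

Z_qwt = √(Z_0·R_L) = √(50 × 293) = √14650
λ = 0.73·c/f = 1.3 m, so l = λ/4 = 0.324 m

Z_qwt ≈ 121 Ω; length ≈ 32.4 cm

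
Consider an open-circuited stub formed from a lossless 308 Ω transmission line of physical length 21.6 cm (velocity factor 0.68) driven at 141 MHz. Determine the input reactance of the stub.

X_in ≈ -226 Ω (capacitive)

λ = v/f = 0.68·c / 141 MHz = 1.45 m
βl = 2π·l/λ = 2π × 0.149 = 53.7°
tan(βl) = 1.36
For an open-circuited stub, Z_in = −jZ_0·cot(βl) = −jZ_0/tan(βl)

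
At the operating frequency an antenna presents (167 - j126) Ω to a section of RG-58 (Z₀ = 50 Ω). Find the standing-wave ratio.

VSWR ≈ 5.35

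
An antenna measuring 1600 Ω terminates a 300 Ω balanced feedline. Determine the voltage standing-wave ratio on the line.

Γ = (1600 − 300)/(1600 + 300) = 0.684
VSWR = (1 + 0.684)/(1 − 0.684)

VSWR ≈ 5.33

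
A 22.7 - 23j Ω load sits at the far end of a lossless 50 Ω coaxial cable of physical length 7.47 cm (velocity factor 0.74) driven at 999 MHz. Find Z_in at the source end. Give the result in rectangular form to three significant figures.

Z_in ≈ 137 − j12.5 Ω

λ = v/f = 0.74·c / 999 MHz = 0.222 m
βl = 2π·l/λ = 2π × 0.336 = 121°
tan(βl) = tan(121°) = -1.66
Z_in = Z_0·(Z_L + jZ_0·tanβl)/(Z_0 + jZ_L·tanβl)
     = 50·(22.7 − j106)/(11.7 − j37.8)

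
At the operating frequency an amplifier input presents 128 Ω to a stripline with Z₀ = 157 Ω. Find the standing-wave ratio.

Γ = (128 − 157)/(128 + 157) = -0.102
VSWR = (1 + 0.102)/(1 − 0.102)

VSWR ≈ 1.23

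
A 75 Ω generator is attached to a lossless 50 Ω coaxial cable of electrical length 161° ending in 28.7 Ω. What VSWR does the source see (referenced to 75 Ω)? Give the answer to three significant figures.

tan(βl) = -0.344
Z_in = Z_0·(Z_L + jZ_0·tanβl)/(Z_0 + jZ_L·tanβl) = 30.9 − j11.1 Ω
Γ_s = (Z_in − Z_s)/(Z_in + Z_s) = (-44.1 − j11.1)/(106 − j11.1), |Γ_s| = 0.427
VSWR = (1 + |Γ_s|)/(1 − |Γ_s|)

VSWR ≈ 2.49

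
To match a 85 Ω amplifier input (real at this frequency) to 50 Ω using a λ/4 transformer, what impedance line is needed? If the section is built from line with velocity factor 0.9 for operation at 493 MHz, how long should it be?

Z_qwt ≈ 65.2 Ω; length ≈ 13.7 cm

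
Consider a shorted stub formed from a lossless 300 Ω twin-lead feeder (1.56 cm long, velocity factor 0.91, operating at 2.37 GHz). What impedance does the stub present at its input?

λ = v/f = 0.91·c / 2.37 GHz = 0.115 m
βl = 2π·l/λ = 2π × 0.135 = 48.8°
tan(βl) = 1.14
For a shorted stub, Z_in = jZ_0·tan(βl)

Z_in ≈ +j342 Ω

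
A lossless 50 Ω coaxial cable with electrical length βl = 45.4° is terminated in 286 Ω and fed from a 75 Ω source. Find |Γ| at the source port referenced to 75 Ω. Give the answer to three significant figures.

tan(βl) = 1.01
Z_in = Z_0·(Z_L + jZ_0·tanβl)/(Z_0 + jZ_L·tanβl) = 16.7 − j46.4 Ω
Γ_s = (Z_in − Z_s)/(Z_in + Z_s) = (-58.3 − j46.4)/(91.7 − j46.4), |Γ_s| = 0.724

|Γ| ≈ 0.724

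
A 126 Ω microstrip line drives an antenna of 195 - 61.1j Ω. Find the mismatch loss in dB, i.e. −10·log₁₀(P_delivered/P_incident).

mismatch loss ≈ 0.36 dB

Γ = (69 − j61.1)/(321 − j61.1), |Γ| = 0.282
|Γ|² = 0.0796, so P_del/P_inc = 1 − |Γ|² = 0.92
ML = −10·log₁₀(1 − |Γ|²)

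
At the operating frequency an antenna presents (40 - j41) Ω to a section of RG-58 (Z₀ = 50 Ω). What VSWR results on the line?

Γ = (Z_L − Z_0)/(Z_L + Z_0) = (-10 − j41)/(90 − j41)
|Γ| = 42.2/98.9 = 0.427
VSWR = (1 + |Γ|)/(1 − |Γ|) = 1.43/0.573

VSWR ≈ 2.49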